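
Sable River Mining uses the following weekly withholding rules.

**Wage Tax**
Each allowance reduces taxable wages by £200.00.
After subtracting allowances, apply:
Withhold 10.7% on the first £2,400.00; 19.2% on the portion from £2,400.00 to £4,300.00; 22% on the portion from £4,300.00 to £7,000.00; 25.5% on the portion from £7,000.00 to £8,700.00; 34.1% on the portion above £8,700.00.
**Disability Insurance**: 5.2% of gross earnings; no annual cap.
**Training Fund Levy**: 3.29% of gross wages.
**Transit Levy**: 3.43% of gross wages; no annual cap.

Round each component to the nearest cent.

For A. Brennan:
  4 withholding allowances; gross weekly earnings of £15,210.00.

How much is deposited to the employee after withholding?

Wage Tax: taxable = £15,210.00 − 4×£200.00 = £14,410.00
  £1,649.10 + 34.1% × (£14,410.00 − £8,700.00) = £1,649.10 + 34.1% × £5,710.00 = £3,596.21
Disability Insurance: 5.2% × £15,210.00 = £790.92
Training Fund Levy: 3.29% × £15,210.00 = £500.41
Transit Levy: 3.43% × £15,210.00 = £521.70
Total withheld: £3,596.21 + £790.92 + £500.41 + £521.70 = £5,409.24
Net pay: £15,210.00 − £5,409.24 = £9,800.76

£9,800.76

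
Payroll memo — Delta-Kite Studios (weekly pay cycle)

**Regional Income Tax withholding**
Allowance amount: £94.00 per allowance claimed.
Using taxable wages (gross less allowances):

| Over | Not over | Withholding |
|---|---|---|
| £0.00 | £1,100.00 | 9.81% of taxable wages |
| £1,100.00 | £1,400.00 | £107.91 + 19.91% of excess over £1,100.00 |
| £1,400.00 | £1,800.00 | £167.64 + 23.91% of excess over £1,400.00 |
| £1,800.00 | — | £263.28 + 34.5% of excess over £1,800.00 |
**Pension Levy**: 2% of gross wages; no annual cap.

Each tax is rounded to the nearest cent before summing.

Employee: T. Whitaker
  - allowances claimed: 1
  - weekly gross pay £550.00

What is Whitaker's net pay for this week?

Regional Income Tax: taxable = £550.00 − 1×£94.00 = £456.00
  9.81% × £456.00 = £44.73
Pension Levy: 2% × £550.00 = £11.00
Total withheld: £44.73 + £11.00 = £55.73
Net pay: £550.00 − £55.73 = £494.27

£494.27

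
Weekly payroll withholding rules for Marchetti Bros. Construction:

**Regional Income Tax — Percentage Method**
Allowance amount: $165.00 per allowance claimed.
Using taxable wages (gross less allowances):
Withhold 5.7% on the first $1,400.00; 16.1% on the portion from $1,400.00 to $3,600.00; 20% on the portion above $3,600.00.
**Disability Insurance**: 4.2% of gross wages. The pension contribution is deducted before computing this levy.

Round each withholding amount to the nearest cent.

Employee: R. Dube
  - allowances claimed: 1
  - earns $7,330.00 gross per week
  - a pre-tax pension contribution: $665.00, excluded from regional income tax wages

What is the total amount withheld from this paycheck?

$1,293.93

Regional Income Tax: taxable = $7,330.00 − $665.00 − 1×$165.00 = $6,500.00
  $434.00 + 20% × ($6,500.00 − $3,600.00) = $434.00 + 20% × $2,900.00 = $1,014.00
Disability Insurance: 4.2% × $6,665.00 = $279.93
Total: $1,014.00 + $279.93 = $1,293.93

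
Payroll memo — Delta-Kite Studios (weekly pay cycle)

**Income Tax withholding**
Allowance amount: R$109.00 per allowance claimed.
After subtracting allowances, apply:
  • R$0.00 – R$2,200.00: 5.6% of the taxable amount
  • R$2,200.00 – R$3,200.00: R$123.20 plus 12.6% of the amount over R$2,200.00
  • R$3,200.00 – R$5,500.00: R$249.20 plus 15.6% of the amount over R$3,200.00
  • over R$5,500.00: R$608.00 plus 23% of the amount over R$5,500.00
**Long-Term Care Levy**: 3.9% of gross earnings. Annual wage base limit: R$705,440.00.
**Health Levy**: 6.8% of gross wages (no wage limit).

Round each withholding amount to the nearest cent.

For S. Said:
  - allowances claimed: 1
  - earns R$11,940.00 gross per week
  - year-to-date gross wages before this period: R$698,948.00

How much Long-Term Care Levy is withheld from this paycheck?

Long-Term Care Levy: cap R$705,440.00 − YTD R$698,948.00 = R$6,492.00 subject; 3.9% × R$6,492.00 = R$253.19

R$253.19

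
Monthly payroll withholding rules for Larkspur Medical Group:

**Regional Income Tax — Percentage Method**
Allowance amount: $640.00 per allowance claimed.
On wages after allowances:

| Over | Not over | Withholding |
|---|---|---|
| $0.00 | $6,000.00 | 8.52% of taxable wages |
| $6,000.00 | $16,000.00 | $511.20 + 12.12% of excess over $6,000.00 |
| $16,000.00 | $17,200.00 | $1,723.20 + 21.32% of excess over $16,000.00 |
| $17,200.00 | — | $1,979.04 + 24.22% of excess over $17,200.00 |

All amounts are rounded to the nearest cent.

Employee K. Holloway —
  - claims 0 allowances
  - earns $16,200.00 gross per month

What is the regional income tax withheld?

$1,765.84

Regional Income Tax: taxable = $16,200.00
  $1,723.20 + 21.32% × ($16,200.00 − $16,000.00) = $1,723.20 + 21.32% × $200.00 = $1,765.84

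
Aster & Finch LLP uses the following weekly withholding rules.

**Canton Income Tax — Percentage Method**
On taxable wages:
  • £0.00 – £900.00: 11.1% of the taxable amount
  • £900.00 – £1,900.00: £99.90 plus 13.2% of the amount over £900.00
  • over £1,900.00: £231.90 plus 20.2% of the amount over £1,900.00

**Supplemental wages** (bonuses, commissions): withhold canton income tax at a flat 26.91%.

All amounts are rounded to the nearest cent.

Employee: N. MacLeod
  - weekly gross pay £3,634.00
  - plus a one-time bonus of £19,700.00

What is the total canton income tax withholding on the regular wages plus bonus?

£5,883.44

Canton Income Tax: taxable = £3,634.00
  £231.90 + 20.2% × (£3,634.00 − £1,900.00) = £231.90 + 20.2% × £1,734.00 = £582.17
Supplemental (26.91% flat on bonus): 26.91% × £19,700.00 = £5,301.27
Total canton income tax: £582.17 + £5,301.27 = £5,883.44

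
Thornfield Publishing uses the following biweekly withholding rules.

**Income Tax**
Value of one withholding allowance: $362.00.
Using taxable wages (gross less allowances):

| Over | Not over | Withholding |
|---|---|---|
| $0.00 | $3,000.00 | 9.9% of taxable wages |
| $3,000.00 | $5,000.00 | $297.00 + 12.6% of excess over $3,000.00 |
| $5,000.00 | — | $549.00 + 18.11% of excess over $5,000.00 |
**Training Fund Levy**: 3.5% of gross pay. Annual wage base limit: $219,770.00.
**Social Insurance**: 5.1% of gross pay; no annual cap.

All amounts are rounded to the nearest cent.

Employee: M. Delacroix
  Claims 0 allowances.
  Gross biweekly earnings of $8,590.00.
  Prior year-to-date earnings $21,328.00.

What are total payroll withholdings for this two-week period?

$1,937.89

Income Tax: taxable = $8,590.00
  $549.00 + 18.11% × ($8,590.00 − $5,000.00) = $549.00 + 18.11% × $3,590.00 = $1,199.15
Training Fund Levy: 3.5% × $8,590.00 = $300.65
Social Insurance: 5.1% × $8,590.00 = $438.09
Total: $1,199.15 + $300.65 + $438.09 = $1,937.89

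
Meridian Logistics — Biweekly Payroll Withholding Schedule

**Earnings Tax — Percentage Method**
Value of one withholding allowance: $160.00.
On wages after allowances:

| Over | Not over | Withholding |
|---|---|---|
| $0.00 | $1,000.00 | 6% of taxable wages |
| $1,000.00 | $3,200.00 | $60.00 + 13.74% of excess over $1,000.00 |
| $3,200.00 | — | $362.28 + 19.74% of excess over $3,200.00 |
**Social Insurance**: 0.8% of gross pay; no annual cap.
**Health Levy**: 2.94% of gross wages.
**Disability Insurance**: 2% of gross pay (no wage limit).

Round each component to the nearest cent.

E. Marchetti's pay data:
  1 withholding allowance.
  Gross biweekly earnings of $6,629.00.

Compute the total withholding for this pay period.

Earnings Tax: taxable = $6,629.00 − 1×$160.00 = $6,469.00
  $362.28 + 19.74% × ($6,469.00 − $3,200.00) = $362.28 + 19.74% × $3,269.00 = $1,007.58
Social Insurance: 0.8% × $6,629.00 = $53.03
Health Levy: 2.94% × $6,629.00 = $194.89
Disability Insurance: 2% × $6,629.00 = $132.58
Total: $1,007.58 + $53.03 + $194.89 + $132.58 = $1,388.08

$1,388.08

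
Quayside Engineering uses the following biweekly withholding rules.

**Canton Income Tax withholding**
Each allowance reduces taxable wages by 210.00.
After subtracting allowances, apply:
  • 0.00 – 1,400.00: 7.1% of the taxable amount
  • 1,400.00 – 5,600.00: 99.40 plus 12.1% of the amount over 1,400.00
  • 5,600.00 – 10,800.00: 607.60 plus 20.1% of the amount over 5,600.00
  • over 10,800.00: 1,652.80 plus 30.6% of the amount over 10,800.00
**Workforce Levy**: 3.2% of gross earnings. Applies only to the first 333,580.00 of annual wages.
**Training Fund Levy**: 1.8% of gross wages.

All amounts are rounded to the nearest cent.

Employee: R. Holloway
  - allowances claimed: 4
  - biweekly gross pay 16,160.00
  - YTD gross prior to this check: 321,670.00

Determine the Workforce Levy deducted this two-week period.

381.12

Workforce Levy: cap 333,580.00 − YTD 321,670.00 = 11,910.00 subject; 3.2% × 11,910.00 = 381.12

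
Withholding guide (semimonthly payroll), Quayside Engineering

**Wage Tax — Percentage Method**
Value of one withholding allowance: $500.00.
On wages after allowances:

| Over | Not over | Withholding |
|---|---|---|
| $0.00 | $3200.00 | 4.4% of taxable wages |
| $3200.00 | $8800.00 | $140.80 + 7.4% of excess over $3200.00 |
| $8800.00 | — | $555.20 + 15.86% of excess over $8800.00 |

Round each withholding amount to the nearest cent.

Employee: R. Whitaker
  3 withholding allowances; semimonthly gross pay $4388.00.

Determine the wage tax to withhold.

$127.07

Wage Tax: taxable = $4388.00 − 3×$500.00 = $2888.00
  4.4% × $2888.00 = $127.07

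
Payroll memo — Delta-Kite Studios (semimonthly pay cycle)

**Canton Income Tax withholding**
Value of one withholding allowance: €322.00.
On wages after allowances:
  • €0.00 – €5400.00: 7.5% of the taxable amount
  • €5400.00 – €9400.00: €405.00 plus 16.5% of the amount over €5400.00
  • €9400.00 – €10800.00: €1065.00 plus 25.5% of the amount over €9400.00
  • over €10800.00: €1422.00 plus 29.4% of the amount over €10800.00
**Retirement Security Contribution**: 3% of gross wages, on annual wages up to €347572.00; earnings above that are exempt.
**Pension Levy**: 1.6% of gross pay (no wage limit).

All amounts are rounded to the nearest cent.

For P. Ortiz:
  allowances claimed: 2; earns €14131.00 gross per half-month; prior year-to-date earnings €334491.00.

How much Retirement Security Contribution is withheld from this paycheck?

€392.43

Retirement Security Contribution: cap €347572.00 − YTD €334491.00 = €13081.00 subject; 3% × €13081.00 = €392.43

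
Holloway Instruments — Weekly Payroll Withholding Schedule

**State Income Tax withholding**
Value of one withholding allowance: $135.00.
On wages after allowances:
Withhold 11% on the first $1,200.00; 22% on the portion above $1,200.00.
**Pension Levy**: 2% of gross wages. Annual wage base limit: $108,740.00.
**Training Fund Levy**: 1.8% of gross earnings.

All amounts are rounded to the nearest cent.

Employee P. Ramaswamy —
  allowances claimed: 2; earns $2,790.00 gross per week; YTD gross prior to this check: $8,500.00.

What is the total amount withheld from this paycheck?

State Income Tax: taxable = $2,790.00 − 2×$135.00 = $2,520.00
  $132.00 + 22% × ($2,520.00 − $1,200.00) = $132.00 + 22% × $1,320.00 = $422.40
Pension Levy: 2% × $2,790.00 = $55.80
Training Fund Levy: 1.8% × $2,790.00 = $50.22
Total: $422.40 + $55.80 + $50.22 = $528.42

$528.42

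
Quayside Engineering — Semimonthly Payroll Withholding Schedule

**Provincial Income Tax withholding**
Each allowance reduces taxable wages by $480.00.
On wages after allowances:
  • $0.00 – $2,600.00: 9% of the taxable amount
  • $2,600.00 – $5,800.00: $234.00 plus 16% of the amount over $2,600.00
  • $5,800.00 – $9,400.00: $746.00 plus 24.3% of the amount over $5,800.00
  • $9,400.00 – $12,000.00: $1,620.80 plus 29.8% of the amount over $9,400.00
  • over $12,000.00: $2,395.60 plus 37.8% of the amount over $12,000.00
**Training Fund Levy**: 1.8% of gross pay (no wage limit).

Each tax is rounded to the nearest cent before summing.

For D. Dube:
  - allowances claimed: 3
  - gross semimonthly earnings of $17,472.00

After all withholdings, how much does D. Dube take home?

Provincial Income Tax: taxable = $17,472.00 − 3×$480.00 = $16,032.00
  $2,395.60 + 37.8% × ($16,032.00 − $12,000.00) = $2,395.60 + 37.8% × $4,032.00 = $3,919.70
Training Fund Levy: 1.8% × $17,472.00 = $314.50
Total withheld: $3,919.70 + $314.50 = $4,234.20
Net pay: $17,472.00 − $4,234.20 = $13,237.80

$13,237.80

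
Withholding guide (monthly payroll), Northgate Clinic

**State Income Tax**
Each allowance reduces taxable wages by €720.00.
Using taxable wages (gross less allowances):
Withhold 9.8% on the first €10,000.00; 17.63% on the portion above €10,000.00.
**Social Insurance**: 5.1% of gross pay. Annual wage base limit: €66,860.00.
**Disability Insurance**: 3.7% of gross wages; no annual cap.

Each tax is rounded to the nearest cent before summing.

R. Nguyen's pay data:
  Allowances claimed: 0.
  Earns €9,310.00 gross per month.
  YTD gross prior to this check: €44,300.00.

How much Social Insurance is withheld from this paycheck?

Social Insurance: 5.1% × €9,310.00 = €474.81

€474.81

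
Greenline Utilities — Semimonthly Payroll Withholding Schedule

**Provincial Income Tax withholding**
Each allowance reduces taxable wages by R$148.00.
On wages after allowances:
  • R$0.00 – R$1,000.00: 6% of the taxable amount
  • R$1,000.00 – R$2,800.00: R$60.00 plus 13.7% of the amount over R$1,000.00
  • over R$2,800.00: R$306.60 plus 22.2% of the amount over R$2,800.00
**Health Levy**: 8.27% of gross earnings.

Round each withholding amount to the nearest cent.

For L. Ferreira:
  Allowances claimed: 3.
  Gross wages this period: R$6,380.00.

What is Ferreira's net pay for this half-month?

Provincial Income Tax: taxable = R$6,380.00 − 3×R$148.00 = R$5,936.00
  R$306.60 + 22.2% × (R$5,936.00 − R$2,800.00) = R$306.60 + 22.2% × R$3,136.00 = R$1,002.79
Health Levy: 8.27% × R$6,380.00 = R$527.63
Total withheld: R$1,002.79 + R$527.63 = R$1,530.42
Net pay: R$6,380.00 − R$1,530.42 = R$4,849.58

R$4,849.58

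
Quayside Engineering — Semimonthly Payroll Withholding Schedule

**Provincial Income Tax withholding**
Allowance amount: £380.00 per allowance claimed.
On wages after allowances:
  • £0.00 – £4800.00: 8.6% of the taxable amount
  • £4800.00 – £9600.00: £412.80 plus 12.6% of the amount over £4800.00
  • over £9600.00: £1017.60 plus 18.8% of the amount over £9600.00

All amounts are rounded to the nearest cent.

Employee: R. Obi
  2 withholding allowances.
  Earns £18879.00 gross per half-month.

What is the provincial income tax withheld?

Provincial Income Tax: taxable = £18879.00 − 2×£380.00 = £18119.00
  £1017.60 + 18.8% × (£18119.00 − £9600.00) = £1017.60 + 18.8% × £8519.00 = £2619.17

£2619.17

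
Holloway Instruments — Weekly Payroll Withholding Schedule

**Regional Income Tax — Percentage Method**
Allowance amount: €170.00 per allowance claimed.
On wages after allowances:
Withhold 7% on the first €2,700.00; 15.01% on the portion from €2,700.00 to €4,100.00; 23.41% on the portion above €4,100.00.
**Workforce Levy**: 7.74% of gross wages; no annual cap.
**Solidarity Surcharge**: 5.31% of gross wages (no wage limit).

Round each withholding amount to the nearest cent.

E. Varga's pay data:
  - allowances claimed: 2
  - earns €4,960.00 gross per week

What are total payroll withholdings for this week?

€1,168.15

Regional Income Tax: taxable = €4,960.00 − 2×€170.00 = €4,620.00
  €399.14 + 23.41% × (€4,620.00 − €4,100.00) = €399.14 + 23.41% × €520.00 = €520.87
Workforce Levy: 7.74% × €4,960.00 = €383.90
Solidarity Surcharge: 5.31% × €4,960.00 = €263.38
Total: €520.87 + €383.90 + €263.38 = €1,168.15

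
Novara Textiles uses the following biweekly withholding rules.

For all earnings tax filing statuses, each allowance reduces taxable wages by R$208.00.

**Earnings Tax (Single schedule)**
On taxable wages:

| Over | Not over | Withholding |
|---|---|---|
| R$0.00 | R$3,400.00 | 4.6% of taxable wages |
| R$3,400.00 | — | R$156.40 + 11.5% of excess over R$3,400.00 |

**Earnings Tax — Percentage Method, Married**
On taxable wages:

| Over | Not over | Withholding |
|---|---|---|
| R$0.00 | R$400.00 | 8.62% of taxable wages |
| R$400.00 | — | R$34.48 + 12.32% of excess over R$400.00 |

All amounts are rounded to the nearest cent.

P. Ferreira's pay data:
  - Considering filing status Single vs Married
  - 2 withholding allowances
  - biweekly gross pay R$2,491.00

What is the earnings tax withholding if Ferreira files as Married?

Earnings Tax (Married): taxable = R$2,491.00 − 2×R$208.00 = R$2,075.00
  R$34.48 + 12.32% × (R$2,075.00 − R$400.00) = R$34.48 + 12.32% × R$1,675.00 = R$240.84

R$240.84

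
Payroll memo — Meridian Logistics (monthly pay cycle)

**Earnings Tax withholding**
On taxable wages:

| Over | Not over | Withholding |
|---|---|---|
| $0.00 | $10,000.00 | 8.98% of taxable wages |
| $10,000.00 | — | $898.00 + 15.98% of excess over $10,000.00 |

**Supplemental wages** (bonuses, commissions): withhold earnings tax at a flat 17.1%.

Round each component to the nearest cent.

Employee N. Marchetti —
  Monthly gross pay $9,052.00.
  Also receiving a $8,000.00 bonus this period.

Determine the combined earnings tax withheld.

Earnings Tax: taxable = $9,052.00
  8.98% × $9,052.00 = $812.87
Supplemental (17.1% flat on bonus): 17.1% × $8,000.00 = $1,368.00
Total earnings tax: $812.87 + $1,368.00 = $2,180.87

$2,180.87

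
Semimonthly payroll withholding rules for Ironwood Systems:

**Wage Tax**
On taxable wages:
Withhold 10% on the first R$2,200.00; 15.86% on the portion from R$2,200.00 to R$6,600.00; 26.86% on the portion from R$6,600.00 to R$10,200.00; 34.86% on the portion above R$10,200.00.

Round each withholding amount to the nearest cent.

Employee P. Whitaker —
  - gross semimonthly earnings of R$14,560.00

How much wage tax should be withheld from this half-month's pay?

Wage Tax: taxable = R$14,560.00
  R$1,884.80 + 34.86% × (R$14,560.00 − R$10,200.00) = R$1,884.80 + 34.86% × R$4,360.00 = R$3,404.70

R$3,404.70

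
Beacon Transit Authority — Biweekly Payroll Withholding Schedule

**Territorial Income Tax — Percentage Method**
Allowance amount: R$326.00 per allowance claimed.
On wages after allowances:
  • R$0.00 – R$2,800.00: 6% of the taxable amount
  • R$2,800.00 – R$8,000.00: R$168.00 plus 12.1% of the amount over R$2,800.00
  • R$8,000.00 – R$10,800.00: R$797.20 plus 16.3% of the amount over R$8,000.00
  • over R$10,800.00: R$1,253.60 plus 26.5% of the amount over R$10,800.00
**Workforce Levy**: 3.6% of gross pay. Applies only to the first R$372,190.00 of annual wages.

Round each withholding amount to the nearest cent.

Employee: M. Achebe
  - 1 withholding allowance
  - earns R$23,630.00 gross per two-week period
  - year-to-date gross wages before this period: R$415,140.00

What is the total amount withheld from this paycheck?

R$4,567.16

Territorial Income Tax: taxable = R$23,630.00 − 1×R$326.00 = R$23,304.00
  R$1,253.60 + 26.5% × (R$23,304.00 − R$10,800.00) = R$1,253.60 + 26.5% × R$12,504.00 = R$4,567.16
Workforce Levy: YTD R$415,140.00 ≥ cap R$372,190.00 → R$0.00
Total: R$4,567.16 + R$0.00 = R$4,567.16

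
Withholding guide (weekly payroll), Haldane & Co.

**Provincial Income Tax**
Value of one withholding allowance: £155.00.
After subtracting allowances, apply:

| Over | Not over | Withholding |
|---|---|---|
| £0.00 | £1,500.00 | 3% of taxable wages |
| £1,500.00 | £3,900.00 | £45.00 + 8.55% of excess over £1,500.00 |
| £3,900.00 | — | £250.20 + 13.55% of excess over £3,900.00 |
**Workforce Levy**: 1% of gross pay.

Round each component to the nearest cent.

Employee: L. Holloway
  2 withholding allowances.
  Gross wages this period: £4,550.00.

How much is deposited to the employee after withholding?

Provincial Income Tax: taxable = £4,550.00 − 2×£155.00 = £4,240.00
  £250.20 + 13.55% × (£4,240.00 − £3,900.00) = £250.20 + 13.55% × £340.00 = £296.27
Workforce Levy: 1% × £4,550.00 = £45.50
Total withheld: £296.27 + £45.50 = £341.77
Net pay: £4,550.00 − £341.77 = £4,208.23

£4,208.23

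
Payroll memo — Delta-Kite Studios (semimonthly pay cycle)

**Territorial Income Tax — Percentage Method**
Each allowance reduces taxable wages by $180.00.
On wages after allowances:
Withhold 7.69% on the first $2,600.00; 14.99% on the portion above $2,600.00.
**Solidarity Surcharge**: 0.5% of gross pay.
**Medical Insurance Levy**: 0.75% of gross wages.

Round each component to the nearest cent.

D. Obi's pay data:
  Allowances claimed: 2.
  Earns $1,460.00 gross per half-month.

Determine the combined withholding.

$102.84

Territorial Income Tax: taxable = $1,460.00 − 2×$180.00 = $1,100.00
  7.69% × $1,100.00 = $84.59
Solidarity Surcharge: 0.5% × $1,460.00 = $7.30
Medical Insurance Levy: 0.75% × $1,460.00 = $10.95
Total: $84.59 + $7.30 + $10.95 = $102.84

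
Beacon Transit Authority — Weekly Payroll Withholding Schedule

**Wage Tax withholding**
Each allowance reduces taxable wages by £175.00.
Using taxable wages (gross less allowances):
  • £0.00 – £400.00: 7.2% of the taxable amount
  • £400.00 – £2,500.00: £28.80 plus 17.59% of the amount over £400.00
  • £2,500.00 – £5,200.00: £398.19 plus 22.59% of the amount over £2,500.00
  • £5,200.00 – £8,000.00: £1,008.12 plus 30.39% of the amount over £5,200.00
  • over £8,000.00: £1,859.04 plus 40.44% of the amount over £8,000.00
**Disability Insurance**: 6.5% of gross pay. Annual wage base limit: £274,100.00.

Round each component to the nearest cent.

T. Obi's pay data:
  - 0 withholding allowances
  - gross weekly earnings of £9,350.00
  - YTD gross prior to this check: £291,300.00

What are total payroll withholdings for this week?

Wage Tax: taxable = £9,350.00
  £1,859.04 + 40.44% × (£9,350.00 − £8,000.00) = £1,859.04 + 40.44% × £1,350.00 = £2,404.98
Disability Insurance: YTD £291,300.00 ≥ cap £274,100.00 → £0.00
Total: £2,404.98 + £0.00 = £2,404.98

£2,404.98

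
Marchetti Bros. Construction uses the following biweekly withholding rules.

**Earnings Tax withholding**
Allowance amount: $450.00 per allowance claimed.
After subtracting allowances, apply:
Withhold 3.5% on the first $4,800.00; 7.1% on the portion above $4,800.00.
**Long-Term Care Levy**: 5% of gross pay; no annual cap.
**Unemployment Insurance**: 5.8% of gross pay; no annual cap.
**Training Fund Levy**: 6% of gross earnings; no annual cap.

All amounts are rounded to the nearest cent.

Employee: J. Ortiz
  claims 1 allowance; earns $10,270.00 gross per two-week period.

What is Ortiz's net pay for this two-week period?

$8,020.22

Earnings Tax: taxable = $10,270.00 − 1×$450.00 = $9,820.00
  $168.00 + 7.1% × ($9,820.00 − $4,800.00) = $168.00 + 7.1% × $5,020.00 = $524.42
Long-Term Care Levy: 5% × $10,270.00 = $513.50
Unemployment Insurance: 5.8% × $10,270.00 = $595.66
Training Fund Levy: 6% × $10,270.00 = $616.20
Total withheld: $524.42 + $513.50 + $595.66 + $616.20 = $2,249.78
Net pay: $10,270.00 − $2,249.78 = $8,020.22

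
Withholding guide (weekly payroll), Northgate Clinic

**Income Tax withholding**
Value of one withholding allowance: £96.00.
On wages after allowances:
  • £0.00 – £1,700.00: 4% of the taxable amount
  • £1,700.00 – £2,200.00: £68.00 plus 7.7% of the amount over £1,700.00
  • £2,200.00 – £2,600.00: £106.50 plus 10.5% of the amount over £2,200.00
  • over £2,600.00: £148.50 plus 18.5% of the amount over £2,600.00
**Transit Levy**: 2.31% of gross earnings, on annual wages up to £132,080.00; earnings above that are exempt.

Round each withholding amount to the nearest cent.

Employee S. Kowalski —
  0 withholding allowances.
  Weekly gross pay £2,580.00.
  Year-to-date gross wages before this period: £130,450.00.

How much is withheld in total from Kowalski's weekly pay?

£184.05

Income Tax: taxable = £2,580.00
  £106.50 + 10.5% × (£2,580.00 − £2,200.00) = £106.50 + 10.5% × £380.00 = £146.40
Transit Levy: cap £132,080.00 − YTD £130,450.00 = £1,630.00 subject; 2.31% × £1,630.00 = £37.65
Total: £146.40 + £37.65 = £184.05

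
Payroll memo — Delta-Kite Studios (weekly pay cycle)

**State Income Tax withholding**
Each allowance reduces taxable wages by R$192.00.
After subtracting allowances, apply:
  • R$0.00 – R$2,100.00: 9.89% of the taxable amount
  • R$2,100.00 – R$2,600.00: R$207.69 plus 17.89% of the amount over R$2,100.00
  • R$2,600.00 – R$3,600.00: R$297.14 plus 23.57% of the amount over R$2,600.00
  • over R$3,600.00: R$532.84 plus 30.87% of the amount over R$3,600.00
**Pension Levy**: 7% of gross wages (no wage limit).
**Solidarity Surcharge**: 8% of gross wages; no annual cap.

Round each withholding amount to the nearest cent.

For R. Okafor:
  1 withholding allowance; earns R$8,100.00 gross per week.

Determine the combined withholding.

State Income Tax: taxable = R$8,100.00 − 1×R$192.00 = R$7,908.00
  R$532.84 + 30.87% × (R$7,908.00 − R$3,600.00) = R$532.84 + 30.87% × R$4,308.00 = R$1,862.72
Pension Levy: 7% × R$8,100.00 = R$567.00
Solidarity Surcharge: 8% × R$8,100.00 = R$648.00
Total: R$1,862.72 + R$567.00 + R$648.00 = R$3,077.72

R$3,077.72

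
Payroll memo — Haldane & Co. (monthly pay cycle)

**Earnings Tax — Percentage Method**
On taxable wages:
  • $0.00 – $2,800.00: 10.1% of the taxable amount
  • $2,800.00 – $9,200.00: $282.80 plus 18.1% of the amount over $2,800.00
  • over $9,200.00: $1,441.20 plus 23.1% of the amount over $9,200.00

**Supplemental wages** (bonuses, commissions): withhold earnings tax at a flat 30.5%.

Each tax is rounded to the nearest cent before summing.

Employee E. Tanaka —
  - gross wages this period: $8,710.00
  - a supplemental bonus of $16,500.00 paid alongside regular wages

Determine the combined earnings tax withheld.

$6,385.01

Earnings Tax: taxable = $8,710.00
  $282.80 + 18.1% × ($8,710.00 − $2,800.00) = $282.80 + 18.1% × $5,910.00 = $1,352.51
Supplemental (30.5% flat on bonus): 30.5% × $16,500.00 = $5,032.50
Total earnings tax: $1,352.51 + $5,032.50 = $6,385.01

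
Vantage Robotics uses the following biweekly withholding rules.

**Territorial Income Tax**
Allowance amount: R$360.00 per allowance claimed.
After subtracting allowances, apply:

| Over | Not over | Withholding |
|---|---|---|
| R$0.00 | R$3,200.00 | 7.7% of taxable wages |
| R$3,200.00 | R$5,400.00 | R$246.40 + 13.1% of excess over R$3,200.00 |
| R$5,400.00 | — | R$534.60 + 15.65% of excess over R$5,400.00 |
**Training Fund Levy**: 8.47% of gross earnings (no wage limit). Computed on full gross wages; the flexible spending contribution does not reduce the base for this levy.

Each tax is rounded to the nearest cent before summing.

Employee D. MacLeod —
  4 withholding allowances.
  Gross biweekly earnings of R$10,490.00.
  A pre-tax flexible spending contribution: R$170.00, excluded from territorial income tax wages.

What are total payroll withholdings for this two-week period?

Territorial Income Tax: taxable = R$10,490.00 − R$170.00 − 4×R$360.00 = R$8,880.00
  R$534.60 + 15.65% × (R$8,880.00 − R$5,400.00) = R$534.60 + 15.65% × R$3,480.00 = R$1,079.22
Training Fund Levy: 8.47% × R$10,490.00 = R$888.50
Total: R$1,079.22 + R$888.50 = R$1,967.72

R$1,967.72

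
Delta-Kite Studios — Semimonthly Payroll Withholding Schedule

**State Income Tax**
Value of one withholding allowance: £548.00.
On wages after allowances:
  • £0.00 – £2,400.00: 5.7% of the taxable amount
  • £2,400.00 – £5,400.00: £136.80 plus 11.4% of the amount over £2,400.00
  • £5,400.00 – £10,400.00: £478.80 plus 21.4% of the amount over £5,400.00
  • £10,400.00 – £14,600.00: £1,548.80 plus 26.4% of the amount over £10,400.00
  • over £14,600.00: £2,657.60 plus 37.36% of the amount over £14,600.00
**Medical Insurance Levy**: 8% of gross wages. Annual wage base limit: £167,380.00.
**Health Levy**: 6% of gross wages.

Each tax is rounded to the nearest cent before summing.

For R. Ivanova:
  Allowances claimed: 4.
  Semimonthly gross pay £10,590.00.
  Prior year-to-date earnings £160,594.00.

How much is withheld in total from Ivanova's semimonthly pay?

£2,298.65

State Income Tax: taxable = £10,590.00 − 4×£548.00 = £8,398.00
  £478.80 + 21.4% × (£8,398.00 − £5,400.00) = £478.80 + 21.4% × £2,998.00 = £1,120.37
Medical Insurance Levy: cap £167,380.00 − YTD £160,594.00 = £6,786.00 subject; 8% × £6,786.00 = £542.88
Health Levy: 6% × £10,590.00 = £635.40
Total: £1,120.37 + £542.88 + £635.40 = £2,298.65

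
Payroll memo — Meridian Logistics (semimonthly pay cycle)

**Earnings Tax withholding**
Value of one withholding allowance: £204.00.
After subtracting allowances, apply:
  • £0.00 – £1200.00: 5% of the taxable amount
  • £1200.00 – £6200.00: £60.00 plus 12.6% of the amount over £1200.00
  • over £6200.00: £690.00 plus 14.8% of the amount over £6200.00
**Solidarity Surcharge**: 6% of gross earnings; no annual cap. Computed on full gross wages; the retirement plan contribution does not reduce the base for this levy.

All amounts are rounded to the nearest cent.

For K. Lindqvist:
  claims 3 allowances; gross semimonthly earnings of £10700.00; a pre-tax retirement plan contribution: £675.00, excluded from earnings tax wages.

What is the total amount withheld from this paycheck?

Earnings Tax: taxable = £10700.00 − £675.00 − 3×£204.00 = £9413.00
  £690.00 + 14.8% × (£9413.00 − £6200.00) = £690.00 + 14.8% × £3213.00 = £1165.52
Solidarity Surcharge: 6% × £10700.00 = £642.00
Total: £1165.52 + £642.00 = £1807.52

£1807.52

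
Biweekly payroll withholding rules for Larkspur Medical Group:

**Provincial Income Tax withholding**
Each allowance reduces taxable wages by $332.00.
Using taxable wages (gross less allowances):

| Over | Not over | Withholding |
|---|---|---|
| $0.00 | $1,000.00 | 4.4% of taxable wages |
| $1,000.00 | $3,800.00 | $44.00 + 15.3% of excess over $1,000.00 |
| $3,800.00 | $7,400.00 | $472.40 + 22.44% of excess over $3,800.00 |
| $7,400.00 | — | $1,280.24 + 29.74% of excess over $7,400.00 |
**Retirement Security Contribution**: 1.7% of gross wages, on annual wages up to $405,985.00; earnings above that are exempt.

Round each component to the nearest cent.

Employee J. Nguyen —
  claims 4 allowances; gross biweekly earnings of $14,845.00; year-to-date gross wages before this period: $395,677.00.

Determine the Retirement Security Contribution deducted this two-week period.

$175.24

Retirement Security Contribution: cap $405,985.00 − YTD $395,677.00 = $10,308.00 subject; 1.7% × $10,308.00 = $175.24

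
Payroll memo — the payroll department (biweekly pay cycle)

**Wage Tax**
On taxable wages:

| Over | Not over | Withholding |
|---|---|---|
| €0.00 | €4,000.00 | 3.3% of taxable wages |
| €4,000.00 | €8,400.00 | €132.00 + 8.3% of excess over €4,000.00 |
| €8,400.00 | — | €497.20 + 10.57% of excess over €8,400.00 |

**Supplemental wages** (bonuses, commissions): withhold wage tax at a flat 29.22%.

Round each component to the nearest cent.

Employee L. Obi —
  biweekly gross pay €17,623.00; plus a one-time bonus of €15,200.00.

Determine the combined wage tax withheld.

Wage Tax: taxable = €17,623.00
  €497.20 + 10.57% × (€17,623.00 − €8,400.00) = €497.20 + 10.57% × €9,223.00 = €1,472.07
Supplemental (29.22% flat on bonus): 29.22% × €15,200.00 = €4,441.44
Total wage tax: €1,472.07 + €4,441.44 = €5,913.51

€5,913.51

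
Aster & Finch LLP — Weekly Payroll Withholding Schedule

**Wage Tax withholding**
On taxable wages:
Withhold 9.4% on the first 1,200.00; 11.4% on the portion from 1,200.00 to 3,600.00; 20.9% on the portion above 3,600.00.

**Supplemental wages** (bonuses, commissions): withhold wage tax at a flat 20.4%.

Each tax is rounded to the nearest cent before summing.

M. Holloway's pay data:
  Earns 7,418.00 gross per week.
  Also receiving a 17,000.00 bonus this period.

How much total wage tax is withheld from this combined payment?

4,652.36

Wage Tax: taxable = 7,418.00
  386.40 + 20.9% × (7,418.00 − 3,600.00) = 386.40 + 20.9% × 3,818.00 = 1,184.36
Supplemental (20.4% flat on bonus): 20.4% × 17,000.00 = 3,468.00
Total wage tax: 1,184.36 + 3,468.00 = 4,652.36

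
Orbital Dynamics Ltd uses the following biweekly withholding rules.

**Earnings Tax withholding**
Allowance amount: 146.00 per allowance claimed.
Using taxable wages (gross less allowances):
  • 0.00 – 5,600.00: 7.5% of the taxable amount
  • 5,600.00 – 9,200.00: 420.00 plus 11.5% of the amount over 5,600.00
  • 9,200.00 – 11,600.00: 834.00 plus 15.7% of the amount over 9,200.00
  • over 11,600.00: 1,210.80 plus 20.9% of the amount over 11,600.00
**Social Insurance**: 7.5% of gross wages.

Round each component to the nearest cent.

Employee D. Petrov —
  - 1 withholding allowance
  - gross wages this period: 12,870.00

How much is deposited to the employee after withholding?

10,459.03

Earnings Tax: taxable = 12,870.00 − 1×146.00 = 12,724.00
  1,210.80 + 20.9% × (12,724.00 − 11,600.00) = 1,210.80 + 20.9% × 1,124.00 = 1,445.72
Social Insurance: 7.5% × 12,870.00 = 965.25
Total withheld: 1,445.72 + 965.25 = 2,410.97
Net pay: 12,870.00 − 2,410.97 = 10,459.03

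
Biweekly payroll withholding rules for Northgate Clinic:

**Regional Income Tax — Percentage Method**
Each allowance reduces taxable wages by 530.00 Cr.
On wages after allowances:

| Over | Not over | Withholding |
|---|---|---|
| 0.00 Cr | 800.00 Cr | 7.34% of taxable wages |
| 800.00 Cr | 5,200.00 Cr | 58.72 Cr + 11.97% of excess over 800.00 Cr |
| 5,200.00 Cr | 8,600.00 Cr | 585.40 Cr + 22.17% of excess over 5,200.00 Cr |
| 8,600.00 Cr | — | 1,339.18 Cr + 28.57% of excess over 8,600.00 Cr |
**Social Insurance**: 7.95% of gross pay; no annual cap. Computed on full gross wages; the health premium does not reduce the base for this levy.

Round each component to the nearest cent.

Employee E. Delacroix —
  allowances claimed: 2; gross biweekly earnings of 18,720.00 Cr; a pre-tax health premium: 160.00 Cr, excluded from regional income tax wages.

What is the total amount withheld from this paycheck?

5,370.15 Cr

Regional Income Tax: taxable = 18,720.00 Cr − 160.00 Cr − 2×530.00 Cr = 17,500.00 Cr
  1,339.18 Cr + 28.57% × (17,500.00 Cr − 8,600.00 Cr) = 1,339.18 Cr + 28.57% × 8,900.00 Cr = 3,881.91 Cr
Social Insurance: 7.95% × 18,720.00 Cr = 1,488.24 Cr
Total: 3,881.91 Cr + 1,488.24 Cr = 5,370.15 Cr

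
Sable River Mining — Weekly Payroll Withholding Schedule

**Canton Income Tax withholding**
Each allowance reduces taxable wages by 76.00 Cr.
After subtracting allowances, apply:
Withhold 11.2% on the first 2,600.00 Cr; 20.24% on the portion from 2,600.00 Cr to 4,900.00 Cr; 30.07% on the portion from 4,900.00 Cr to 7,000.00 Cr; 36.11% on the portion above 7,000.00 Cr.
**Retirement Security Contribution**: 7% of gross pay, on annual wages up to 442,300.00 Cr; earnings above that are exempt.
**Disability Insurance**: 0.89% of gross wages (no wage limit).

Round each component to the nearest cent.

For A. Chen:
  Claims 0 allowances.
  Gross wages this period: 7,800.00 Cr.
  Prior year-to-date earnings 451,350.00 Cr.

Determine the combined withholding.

1,746.49 Cr

Canton Income Tax: taxable = 7,800.00 Cr
  1,388.19 Cr + 36.11% × (7,800.00 Cr − 7,000.00 Cr) = 1,388.19 Cr + 36.11% × 800.00 Cr = 1,677.07 Cr
Retirement Security Contribution: YTD 451,350.00 Cr ≥ cap 442,300.00 Cr → 0.00 Cr
Disability Insurance: 0.89% × 7,800.00 Cr = 69.42 Cr
Total: 1,677.07 Cr + 0.00 Cr + 69.42 Cr = 1,746.49 Cr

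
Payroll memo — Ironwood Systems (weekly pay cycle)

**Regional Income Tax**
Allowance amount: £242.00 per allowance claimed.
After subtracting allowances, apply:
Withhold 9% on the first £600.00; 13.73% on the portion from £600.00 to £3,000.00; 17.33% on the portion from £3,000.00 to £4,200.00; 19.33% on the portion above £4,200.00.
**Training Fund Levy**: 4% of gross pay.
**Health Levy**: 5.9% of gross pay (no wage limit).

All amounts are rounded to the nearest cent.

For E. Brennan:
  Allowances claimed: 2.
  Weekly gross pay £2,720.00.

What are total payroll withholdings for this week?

Regional Income Tax: taxable = £2,720.00 − 2×£242.00 = £2,236.00
  £54.00 + 13.73% × (£2,236.00 − £600.00) = £54.00 + 13.73% × £1,636.00 = £278.62
Training Fund Levy: 4% × £2,720.00 = £108.80
Health Levy: 5.9% × £2,720.00 = £160.48
Total: £278.62 + £108.80 + £160.48 = £547.90

£547.90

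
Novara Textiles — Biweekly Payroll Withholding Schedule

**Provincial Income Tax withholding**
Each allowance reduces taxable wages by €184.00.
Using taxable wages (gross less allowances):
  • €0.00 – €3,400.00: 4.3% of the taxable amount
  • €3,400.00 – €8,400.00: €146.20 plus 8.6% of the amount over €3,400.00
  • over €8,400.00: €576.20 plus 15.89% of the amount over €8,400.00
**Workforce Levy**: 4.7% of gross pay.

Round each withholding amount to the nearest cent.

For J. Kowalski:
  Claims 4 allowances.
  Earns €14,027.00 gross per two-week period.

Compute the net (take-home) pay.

€12,014.35

Provincial Income Tax: taxable = €14,027.00 − 4×€184.00 = €13,291.00
  €576.20 + 15.89% × (€13,291.00 − €8,400.00) = €576.20 + 15.89% × €4,891.00 = €1,353.38
Workforce Levy: 4.7% × €14,027.00 = €659.27
Total withheld: €1,353.38 + €659.27 = €2,012.65
Net pay: €14,027.00 − €2,012.65 = €12,014.35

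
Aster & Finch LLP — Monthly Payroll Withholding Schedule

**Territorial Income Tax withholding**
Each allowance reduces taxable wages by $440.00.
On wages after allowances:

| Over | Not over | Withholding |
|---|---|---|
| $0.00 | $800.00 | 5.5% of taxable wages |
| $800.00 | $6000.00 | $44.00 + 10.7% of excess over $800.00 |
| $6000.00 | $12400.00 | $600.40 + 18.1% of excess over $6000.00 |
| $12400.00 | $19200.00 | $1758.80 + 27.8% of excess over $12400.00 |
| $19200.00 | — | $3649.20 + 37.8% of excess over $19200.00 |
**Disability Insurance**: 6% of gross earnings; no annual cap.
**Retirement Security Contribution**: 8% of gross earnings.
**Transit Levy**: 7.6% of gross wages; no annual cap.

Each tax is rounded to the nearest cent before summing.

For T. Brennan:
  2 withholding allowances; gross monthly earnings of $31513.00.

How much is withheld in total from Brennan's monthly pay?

$14777.68

Territorial Income Tax: taxable = $31513.00 − 2×$440.00 = $30633.00
  $3649.20 + 37.8% × ($30633.00 − $19200.00) = $3649.20 + 37.8% × $11433.00 = $7970.87
Disability Insurance: 6% × $31513.00 = $1890.78
Retirement Security Contribution: 8% × $31513.00 = $2521.04
Transit Levy: 7.6% × $31513.00 = $2394.99
Total: $7970.87 + $1890.78 + $2521.04 + $2394.99 = $14777.68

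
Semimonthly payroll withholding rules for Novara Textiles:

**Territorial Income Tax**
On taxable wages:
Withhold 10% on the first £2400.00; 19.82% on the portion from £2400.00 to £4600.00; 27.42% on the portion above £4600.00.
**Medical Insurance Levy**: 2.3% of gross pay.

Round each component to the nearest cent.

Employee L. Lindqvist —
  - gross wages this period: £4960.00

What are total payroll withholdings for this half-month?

£888.83

Territorial Income Tax: taxable = £4960.00
  £676.04 + 27.42% × (£4960.00 − £4600.00) = £676.04 + 27.42% × £360.00 = £774.75
Medical Insurance Levy: 2.3% × £4960.00 = £114.08
Total: £774.75 + £114.08 = £888.83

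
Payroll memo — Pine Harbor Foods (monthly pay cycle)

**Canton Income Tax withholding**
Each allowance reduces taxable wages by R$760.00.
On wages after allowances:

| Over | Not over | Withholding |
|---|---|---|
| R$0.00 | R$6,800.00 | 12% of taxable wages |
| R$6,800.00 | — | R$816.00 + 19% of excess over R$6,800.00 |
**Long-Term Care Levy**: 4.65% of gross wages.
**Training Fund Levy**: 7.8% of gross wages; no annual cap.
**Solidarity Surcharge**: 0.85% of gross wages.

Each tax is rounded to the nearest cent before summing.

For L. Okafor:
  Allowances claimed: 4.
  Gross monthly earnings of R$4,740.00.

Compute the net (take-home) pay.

R$3,905.58

Canton Income Tax: taxable = R$4,740.00 − 4×R$760.00 = R$1,700.00
  12% × R$1,700.00 = R$204.00
Long-Term Care Levy: 4.65% × R$4,740.00 = R$220.41
Training Fund Levy: 7.8% × R$4,740.00 = R$369.72
Solidarity Surcharge: 0.85% × R$4,740.00 = R$40.29
Total withheld: R$204.00 + R$220.41 + R$369.72 + R$40.29 = R$834.42
Net pay: R$4,740.00 − R$834.42 = R$3,905.58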